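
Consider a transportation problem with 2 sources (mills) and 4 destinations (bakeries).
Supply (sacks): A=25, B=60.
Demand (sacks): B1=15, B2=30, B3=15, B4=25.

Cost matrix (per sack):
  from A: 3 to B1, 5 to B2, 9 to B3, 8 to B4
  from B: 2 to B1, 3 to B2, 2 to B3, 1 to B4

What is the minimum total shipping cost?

A cheapest plan:
  A->B1: 15 × 3 = 45
  A->B2: 10 × 5 = 50
  B->B2: 20 × 3 = 60
  B->B3: 15 × 2 = 30
  B->B4: 25 × 1 = 25
Total = 45 + 50 + 60 + 30 + 25 = 210.

210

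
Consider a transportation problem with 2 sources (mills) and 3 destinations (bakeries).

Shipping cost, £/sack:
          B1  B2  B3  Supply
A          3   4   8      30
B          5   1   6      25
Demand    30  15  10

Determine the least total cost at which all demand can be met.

165

A cheapest plan:
  A->B1: 30 sacks
  B->B2: 15 sacks
  B->B3: 10 sacks
Total cost = £165.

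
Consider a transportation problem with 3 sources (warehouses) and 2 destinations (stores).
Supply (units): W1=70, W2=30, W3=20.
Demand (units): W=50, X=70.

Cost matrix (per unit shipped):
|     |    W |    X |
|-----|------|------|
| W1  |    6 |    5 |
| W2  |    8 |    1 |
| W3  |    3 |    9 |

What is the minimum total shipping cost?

470

Optimal allocation:
  W1->W: 30 units
  W1->X: 40 units
  W2->X: 30 units
  W3->W: 20 units
Total cost = 470.
(Supply check: W1 ships 70; W2 ships 30; W3 ships 20.)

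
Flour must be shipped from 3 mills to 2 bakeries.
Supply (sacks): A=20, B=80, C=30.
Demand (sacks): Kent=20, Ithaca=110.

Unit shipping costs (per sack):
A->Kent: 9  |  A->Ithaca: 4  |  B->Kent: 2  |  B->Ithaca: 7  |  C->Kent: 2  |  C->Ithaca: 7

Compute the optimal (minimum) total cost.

750

Optimal allocation:
  A–Ithaca: 20 × 4 = 80
  B–Kent: 20 × 2 = 40
  B–Ithaca: 60 × 7 = 420
  C–Ithaca: 30 × 7 = 210
Total = 80 + 40 + 420 + 210 = 750.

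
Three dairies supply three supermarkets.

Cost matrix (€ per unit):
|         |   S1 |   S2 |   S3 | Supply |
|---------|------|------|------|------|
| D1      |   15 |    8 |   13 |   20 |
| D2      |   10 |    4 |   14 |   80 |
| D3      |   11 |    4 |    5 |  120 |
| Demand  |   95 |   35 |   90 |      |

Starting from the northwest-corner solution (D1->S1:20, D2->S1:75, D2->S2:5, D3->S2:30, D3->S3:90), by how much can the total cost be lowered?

Current plan cost = 20·15 + 75·10 + 5·4 + 30·4 + 90·5 = €1640.
Optimal plan:
  D1->S2: 20 × €8 = €160
  D2->S1: 80 × €10 = €800
  D3->S1: 15 × €11 = €165
  D3->S2: 15 × €4 = €60
  D3->S3: 90 × €5 = €450
Optimal cost = €1635.
Saving = 1640 − 1635 = €5.

5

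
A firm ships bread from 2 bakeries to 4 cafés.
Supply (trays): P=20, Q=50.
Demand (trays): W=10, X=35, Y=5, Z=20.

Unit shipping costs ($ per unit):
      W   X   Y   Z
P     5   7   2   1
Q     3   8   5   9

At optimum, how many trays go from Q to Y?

5

The minimum-cost plan:
  P–Z: 20 trays
  Q–W: 10 trays
  Q–X: 35 trays
  Q–Y: 5 trays
Total cost = $355.
So Q→Y carries 5 trays.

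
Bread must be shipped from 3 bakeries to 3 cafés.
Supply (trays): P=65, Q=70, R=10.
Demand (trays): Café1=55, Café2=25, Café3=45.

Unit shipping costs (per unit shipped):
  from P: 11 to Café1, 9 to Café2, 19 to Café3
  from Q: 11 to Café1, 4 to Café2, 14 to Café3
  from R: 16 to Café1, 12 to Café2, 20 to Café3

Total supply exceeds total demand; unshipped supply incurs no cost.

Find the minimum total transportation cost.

1335

One minimum-cost allocation:
  P to Café1: 55 × 11 = 605
  Q to Café2: 25 × 4 = 100
  Q to Café3: 45 × 14 = 630
Total = 605 + 100 + 630 = 1335.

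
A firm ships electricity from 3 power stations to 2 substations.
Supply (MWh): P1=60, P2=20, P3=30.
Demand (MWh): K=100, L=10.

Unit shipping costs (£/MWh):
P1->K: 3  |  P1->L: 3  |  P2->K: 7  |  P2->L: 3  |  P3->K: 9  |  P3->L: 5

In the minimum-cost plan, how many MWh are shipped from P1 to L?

Optimal shipments:
  P1->K: 60 × £3 = £180
  P2->K: 20 × £7 = £140
  P3->K: 20 × £9 = £180
  P3->L: 10 × £5 = £50
Total cost = £550.
The route P1→L is not used.

0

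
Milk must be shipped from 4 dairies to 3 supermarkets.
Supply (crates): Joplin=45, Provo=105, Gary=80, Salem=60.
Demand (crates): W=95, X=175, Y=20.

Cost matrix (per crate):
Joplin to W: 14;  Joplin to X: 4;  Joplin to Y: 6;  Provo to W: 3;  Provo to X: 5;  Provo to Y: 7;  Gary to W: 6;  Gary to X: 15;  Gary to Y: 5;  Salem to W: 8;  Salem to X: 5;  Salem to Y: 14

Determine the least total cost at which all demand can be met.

An optimal shipping plan:
  Joplin to X: 45 × 4 = 180
  Provo to W: 35 × 3 = 105
  Provo to X: 70 × 5 = 350
  Gary to W: 60 × 6 = 360
  Gary to Y: 20 × 5 = 100
  Salem to X: 60 × 5 = 300
Total = 180 + 105 + 350 + 360 + 100 + 300 = 1395.
(Supply check: Joplin ships 45; Provo ships 105; Gary ships 80; Salem ships 60.)

1395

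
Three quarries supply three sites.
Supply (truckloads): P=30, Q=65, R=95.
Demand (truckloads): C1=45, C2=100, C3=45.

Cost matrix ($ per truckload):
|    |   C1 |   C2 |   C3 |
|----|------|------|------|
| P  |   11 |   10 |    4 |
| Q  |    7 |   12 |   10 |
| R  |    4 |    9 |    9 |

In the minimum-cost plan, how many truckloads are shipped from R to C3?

Solving gives:
  P→C3: 30 truckloads
  Q→C1: 45 truckloads
  Q→C2: 5 truckloads
  Q→C3: 15 truckloads
  R→C2: 95 truckloads
Total cost = $1500.
The route R→C3 is not used.

0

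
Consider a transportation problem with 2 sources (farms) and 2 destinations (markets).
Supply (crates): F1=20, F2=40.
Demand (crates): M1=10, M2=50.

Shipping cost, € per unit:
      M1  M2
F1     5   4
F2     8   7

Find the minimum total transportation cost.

370

Optimal allocation:
  F1–M2: 20 × €4 = €80
  F2–M1: 10 × €8 = €80
  F2–M2: 30 × €7 = €210
Total = 80 + 80 + 210 = €370.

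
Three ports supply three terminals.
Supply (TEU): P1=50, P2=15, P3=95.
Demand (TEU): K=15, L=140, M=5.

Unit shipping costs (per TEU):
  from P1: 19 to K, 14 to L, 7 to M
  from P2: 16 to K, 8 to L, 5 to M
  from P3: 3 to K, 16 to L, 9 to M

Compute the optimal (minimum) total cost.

One minimum-cost allocation:
  P1 to L: 50 × 14 = 700
  P2 to L: 15 × 8 = 120
  P3 to K: 15 × 3 = 45
  P3 to L: 75 × 16 = 1200
  P3 to M: 5 × 9 = 45
Total = 700 + 120 + 45 + 1200 + 45 = 2110.

2110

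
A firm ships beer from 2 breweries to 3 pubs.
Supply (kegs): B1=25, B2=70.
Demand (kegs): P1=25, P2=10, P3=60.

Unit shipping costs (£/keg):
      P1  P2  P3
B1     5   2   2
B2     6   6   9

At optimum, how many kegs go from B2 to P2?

The minimum-cost plan:
  B1 to P3: 25 × £2 = £50
  B2 to P1: 25 × £6 = £150
  B2 to P2: 10 × £6 = £60
  B2 to P3: 35 × £9 = £315
Total cost = £575.
So B2→P2 carries 10 kegs.

10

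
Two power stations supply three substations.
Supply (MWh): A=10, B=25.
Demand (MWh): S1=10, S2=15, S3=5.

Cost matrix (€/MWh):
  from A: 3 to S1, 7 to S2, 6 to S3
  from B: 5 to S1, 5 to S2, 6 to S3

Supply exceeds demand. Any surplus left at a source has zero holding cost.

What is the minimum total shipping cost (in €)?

Optimal allocation:
  A to S1: 10 × €3 = €30
  B to S2: 15 × €5 = €75
  B to S3: 5 × €6 = €30
Total = 30 + 75 + 30 = €135.
(Supply check: A ships 10; B ships 20.)

135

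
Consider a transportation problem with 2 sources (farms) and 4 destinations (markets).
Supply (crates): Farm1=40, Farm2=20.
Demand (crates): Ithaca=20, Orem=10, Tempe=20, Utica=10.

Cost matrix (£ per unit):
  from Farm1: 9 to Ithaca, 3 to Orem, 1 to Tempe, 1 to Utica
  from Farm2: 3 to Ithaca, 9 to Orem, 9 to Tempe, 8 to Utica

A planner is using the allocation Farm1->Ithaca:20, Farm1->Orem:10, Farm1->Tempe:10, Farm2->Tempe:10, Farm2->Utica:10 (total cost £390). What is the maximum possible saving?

Current plan cost = 20·9 + 10·3 + 10·1 + 10·9 + 10·8 = £390.
Optimal plan:
  Farm1 to Orem: 10 crates
  Farm1 to Tempe: 20 crates
  Farm1 to Utica: 10 crates
  Farm2 to Ithaca: 20 crates
Optimal cost = £120.
Saving = 390 − 120 = £270.

270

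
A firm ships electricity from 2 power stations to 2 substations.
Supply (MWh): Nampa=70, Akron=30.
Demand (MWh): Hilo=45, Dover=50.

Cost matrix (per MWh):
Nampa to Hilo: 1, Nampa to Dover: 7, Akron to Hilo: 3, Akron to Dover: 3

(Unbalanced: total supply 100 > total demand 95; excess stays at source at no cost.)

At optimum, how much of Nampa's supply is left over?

5

An optimal plan:
  Nampa→Hilo: 45 × 1 = 45
  Nampa→Dover: 20 × 7 = 140
  Akron→Dover: 30 × 3 = 90
Total cost = 275.
Nampa ships 65 of its 70, leaving 5.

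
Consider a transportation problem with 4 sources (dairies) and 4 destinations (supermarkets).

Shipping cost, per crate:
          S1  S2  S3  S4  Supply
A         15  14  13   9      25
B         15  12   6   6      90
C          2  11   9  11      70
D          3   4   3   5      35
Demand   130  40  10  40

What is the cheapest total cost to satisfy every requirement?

1400

One minimum-cost allocation:
  A–S1: 25 × 15 = 375
  B–S2: 40 × 12 = 480
  B–S3: 10 × 6 = 60
  B–S4: 40 × 6 = 240
  C–S1: 70 × 2 = 140
  D–S1: 35 × 3 = 105
Total = 375 + 480 + 60 + 240 + 140 + 105 = 1400.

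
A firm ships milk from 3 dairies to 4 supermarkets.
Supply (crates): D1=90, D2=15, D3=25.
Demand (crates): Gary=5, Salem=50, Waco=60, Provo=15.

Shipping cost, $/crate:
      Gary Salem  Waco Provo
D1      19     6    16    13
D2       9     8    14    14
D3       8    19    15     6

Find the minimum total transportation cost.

1355

Optimal allocation:
  D1→Salem: 50 crates
  D1→Waco: 40 crates
  D2→Waco: 15 crates
  D3→Gary: 5 crates
  D3→Waco: 5 crates
  D3→Provo: 15 crates
Total cost = $1355.
(Supply check: D1 ships 90; D2 ships 15; D3 ships 25.)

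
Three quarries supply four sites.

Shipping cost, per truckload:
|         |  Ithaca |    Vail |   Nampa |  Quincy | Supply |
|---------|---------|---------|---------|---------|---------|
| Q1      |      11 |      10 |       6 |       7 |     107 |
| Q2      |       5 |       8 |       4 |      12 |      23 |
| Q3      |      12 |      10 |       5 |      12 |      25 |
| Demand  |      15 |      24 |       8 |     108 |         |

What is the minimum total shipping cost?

1100

One minimum-cost allocation:
  Q1–Quincy: 107 × 7 = 749
  Q2–Ithaca: 15 × 5 = 75
  Q2–Vail: 8 × 8 = 64
  Q3–Vail: 16 × 10 = 160
  Q3–Nampa: 8 × 5 = 40
  Q3–Quincy: 1 × 12 = 12
Total = 749 + 75 + 64 + 160 + 40 + 12 = 1100.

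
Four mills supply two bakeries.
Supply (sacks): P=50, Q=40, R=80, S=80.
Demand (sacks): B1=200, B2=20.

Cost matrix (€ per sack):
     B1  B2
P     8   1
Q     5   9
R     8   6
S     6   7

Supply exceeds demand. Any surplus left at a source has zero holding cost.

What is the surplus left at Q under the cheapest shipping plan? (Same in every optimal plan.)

0

An optimal plan:
  P→B2: 20 sacks
  Q→B1: 40 sacks
  R→B1: 80 sacks
  S→B1: 80 sacks
Total cost = €1340.
Q ships 40 of its 40, leaving 0.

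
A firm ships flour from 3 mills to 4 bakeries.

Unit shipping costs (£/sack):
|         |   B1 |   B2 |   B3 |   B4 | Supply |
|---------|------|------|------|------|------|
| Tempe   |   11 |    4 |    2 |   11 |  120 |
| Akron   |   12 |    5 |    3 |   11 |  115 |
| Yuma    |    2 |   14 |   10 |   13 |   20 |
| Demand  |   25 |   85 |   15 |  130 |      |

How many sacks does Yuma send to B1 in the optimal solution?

Solving gives:
  Tempe->B1: 5 × £11 = £55
  Tempe->B2: 85 × £4 = £340
  Tempe->B3: 15 × £2 = £30
  Tempe->B4: 15 × £11 = £165
  Akron->B4: 115 × £11 = £1265
  Yuma->B1: 20 × £2 = £40
Total cost = £1895.
So Yuma→B1 carries 20 sacks.

20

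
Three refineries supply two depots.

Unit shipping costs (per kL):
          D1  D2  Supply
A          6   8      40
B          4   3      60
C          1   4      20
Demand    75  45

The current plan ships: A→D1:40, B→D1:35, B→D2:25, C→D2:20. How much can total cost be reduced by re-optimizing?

Current plan cost = 40·6 + 35·4 + 25·3 + 20·4 = 535.
Optimal plan:
  A–D1: 40 × 6 = 240
  B–D1: 15 × 4 = 60
  B–D2: 45 × 3 = 135
  C–D1: 20 × 1 = 20
Optimal cost = 455.
Saving = 535 − 455 = 80.

80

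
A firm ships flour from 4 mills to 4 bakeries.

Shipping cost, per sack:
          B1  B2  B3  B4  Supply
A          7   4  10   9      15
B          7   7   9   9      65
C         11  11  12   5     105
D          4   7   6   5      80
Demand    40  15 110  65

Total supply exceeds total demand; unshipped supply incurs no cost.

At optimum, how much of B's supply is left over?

An optimal plan:
  A->B2: 15 × 4 = 60
  B->B3: 65 × 9 = 585
  C->B3: 5 × 12 = 60
  C->B4: 65 × 5 = 325
  D->B1: 40 × 4 = 160
  D->B3: 40 × 6 = 240
Total cost = 1430.
B ships 65 of its 65, leaving 0.

0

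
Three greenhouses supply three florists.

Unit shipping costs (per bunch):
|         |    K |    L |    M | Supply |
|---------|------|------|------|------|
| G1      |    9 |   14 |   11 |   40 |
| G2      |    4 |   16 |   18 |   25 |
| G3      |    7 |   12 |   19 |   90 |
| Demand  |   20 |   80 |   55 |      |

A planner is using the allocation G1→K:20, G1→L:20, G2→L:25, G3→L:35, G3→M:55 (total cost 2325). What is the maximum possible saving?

565

Current plan cost = 20·9 + 20·14 + 25·16 + 35·12 + 55·19 = 2325.
Optimal plan:
  G1→M: 40 × 11 = 440
  G2→K: 20 × 4 = 80
  G2→M: 5 × 18 = 90
  G3→L: 80 × 12 = 960
  G3→M: 10 × 19 = 190
Optimal cost = 1760.
Saving = 2325 − 1760 = 565.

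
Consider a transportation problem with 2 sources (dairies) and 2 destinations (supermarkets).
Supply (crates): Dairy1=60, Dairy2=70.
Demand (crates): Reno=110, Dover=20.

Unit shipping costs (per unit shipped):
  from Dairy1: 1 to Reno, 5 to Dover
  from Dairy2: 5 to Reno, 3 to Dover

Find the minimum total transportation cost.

An optimal shipping plan:
  Dairy1 to Reno: 60 × 1 = 60
  Dairy2 to Reno: 50 × 5 = 250
  Dairy2 to Dover: 20 × 3 = 60
Total = 60 + 250 + 60 = 370.
(Supply check: Dairy1 ships 60; Dairy2 ships 70.)

370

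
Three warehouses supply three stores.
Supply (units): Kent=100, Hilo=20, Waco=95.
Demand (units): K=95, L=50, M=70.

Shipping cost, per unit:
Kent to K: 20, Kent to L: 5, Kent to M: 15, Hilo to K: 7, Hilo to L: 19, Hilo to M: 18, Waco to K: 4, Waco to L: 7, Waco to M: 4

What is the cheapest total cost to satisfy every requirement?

1520

A cheapest plan:
  Kent to L: 50 × 5 = 250
  Kent to M: 50 × 15 = 750
  Hilo to K: 20 × 7 = 140
  Waco to K: 75 × 4 = 300
  Waco to M: 20 × 4 = 80
Total = 250 + 750 + 140 + 300 + 80 = 1520.
(Supply check: Kent ships 100; Hilo ships 20; Waco ships 95.)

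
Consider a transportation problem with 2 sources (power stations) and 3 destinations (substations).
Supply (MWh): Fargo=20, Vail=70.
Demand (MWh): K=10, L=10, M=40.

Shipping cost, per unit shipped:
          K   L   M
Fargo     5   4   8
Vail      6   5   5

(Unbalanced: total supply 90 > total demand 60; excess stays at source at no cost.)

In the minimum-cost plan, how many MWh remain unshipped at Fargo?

Minimum-cost shipments:
  Fargo–K: 10 × 5 = 50
  Fargo–L: 10 × 4 = 40
  Vail–M: 40 × 5 = 200
Total cost = 290.
Fargo ships 20 of its 20, leaving 0.

0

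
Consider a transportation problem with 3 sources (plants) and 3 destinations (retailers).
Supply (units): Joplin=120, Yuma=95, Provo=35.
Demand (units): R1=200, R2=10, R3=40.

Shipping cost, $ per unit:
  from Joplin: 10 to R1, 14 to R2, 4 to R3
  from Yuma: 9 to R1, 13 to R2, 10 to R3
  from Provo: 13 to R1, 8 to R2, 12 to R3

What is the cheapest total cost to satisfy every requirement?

A cheapest plan:
  Joplin to R1: 80 × $10 = $800
  Joplin to R3: 40 × $4 = $160
  Yuma to R1: 95 × $9 = $855
  Provo to R1: 25 × $13 = $325
  Provo to R2: 10 × $8 = $80
Total = 800 + 160 + 855 + 325 + 80 = $2220.

2220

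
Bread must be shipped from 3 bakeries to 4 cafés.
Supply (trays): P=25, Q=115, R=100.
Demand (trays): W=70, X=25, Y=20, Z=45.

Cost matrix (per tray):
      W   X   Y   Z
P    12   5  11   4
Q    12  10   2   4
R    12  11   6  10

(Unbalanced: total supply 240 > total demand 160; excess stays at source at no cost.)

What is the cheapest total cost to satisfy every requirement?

Optimal allocation:
  P→X: 25 trays
  Q→W: 50 trays
  Q→Y: 20 trays
  Q→Z: 45 trays
  R→W: 20 trays
Total cost = 1185.
(Supply check: P ships 25; Q ships 115; R ships 20.)

1185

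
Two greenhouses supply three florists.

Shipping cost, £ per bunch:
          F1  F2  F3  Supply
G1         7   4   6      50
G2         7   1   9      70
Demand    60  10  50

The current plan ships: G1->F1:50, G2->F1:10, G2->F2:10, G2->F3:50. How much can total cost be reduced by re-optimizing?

150

Current plan cost = 50·7 + 10·7 + 10·1 + 50·9 = £880.
Optimal plan:
  G1→F3: 50 × £6 = £300
  G2→F1: 60 × £7 = £420
  G2→F2: 10 × £1 = £10
Optimal cost = £730.
Saving = 880 − 730 = £150.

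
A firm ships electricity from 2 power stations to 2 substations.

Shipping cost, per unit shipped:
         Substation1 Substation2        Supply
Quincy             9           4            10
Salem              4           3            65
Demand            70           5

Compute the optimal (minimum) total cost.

325

An optimal shipping plan:
  Quincy->Substation1: 5 × 9 = 45
  Quincy->Substation2: 5 × 4 = 20
  Salem->Substation1: 65 × 4 = 260
Total = 45 + 20 + 260 = 325.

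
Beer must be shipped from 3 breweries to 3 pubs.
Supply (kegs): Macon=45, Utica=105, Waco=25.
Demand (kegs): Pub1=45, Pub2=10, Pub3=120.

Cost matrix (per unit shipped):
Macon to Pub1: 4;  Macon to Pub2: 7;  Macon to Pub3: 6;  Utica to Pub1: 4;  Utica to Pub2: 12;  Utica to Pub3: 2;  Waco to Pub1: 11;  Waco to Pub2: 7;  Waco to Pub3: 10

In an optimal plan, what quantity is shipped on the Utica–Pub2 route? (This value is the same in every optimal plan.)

0

Optimal shipments:
  Macon to Pub1: 45 × 4 = 180
  Utica to Pub3: 105 × 2 = 210
  Waco to Pub2: 10 × 7 = 70
  Waco to Pub3: 15 × 10 = 150
Total cost = 610.
The route Utica→Pub2 is not used.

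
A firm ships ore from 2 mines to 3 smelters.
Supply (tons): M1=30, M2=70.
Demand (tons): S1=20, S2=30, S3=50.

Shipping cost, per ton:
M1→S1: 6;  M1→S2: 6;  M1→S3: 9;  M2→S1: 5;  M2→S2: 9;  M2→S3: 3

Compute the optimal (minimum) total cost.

A cheapest plan:
  M1→S2: 30 × 6 = 180
  M2→S1: 20 × 5 = 100
  M2→S3: 50 × 3 = 150
Total = 180 + 100 + 150 = 430.

430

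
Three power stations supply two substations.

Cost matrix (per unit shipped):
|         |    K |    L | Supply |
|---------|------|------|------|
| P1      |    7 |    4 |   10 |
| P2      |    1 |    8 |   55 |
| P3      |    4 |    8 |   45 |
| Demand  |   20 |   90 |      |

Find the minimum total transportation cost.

700

An optimal shipping plan:
  P1->L: 10 × 4 = 40
  P2->K: 20 × 1 = 20
  P2->L: 35 × 8 = 280
  P3->L: 45 × 8 = 360
Total = 40 + 20 + 280 + 360 = 700.
(Supply check: P1 ships 10; P2 ships 55; P3 ships 45.)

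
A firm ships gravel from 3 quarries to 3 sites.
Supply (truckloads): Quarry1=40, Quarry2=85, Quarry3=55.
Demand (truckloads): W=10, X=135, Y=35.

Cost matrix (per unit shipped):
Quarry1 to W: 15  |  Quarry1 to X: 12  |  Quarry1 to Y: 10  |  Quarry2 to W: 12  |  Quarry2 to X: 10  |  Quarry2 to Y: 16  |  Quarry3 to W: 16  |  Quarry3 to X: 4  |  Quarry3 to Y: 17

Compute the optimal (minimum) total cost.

One minimum-cost allocation:
  Quarry1→X: 5 × 12 = 60
  Quarry1→Y: 35 × 10 = 350
  Quarry2→W: 10 × 12 = 120
  Quarry2→X: 75 × 10 = 750
  Quarry3→X: 55 × 4 = 220
Total = 60 + 350 + 120 + 750 + 220 = 1500.
(Supply check: Quarry1 ships 40; Quarry2 ships 85; Quarry3 ships 55.)

1500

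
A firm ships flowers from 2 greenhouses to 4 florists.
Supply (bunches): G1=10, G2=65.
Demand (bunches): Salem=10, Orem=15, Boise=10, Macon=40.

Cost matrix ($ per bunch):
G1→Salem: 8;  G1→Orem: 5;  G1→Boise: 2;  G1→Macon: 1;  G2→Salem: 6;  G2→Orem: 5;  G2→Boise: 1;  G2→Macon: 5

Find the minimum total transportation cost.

305

One minimum-cost allocation:
  G1 to Macon: 10 bunches
  G2 to Salem: 10 bunches
  G2 to Orem: 15 bunches
  G2 to Boise: 10 bunches
  G2 to Macon: 30 bunches
Total cost = $305.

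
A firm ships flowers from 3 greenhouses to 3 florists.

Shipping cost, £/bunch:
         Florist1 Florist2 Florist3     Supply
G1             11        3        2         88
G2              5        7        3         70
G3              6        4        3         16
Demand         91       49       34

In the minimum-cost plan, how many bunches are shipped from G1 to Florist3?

The minimum-cost plan:
  G1–Florist1: 5 × £11 = £55
  G1–Florist2: 49 × £3 = £147
  G1–Florist3: 34 × £2 = £68
  G2–Florist1: 70 × £5 = £350
  G3–Florist1: 16 × £6 = £96
Total cost = £716.
So G1→Florist3 carries 34 bunches.

34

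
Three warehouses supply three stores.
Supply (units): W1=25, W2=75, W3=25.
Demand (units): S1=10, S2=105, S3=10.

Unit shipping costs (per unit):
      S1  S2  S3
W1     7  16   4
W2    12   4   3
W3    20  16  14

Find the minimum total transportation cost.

Optimal allocation:
  W1→S1: 10 × 7 = 70
  W1→S2: 5 × 16 = 80
  W1→S3: 10 × 4 = 40
  W2→S2: 75 × 4 = 300
  W3→S2: 25 × 16 = 400
Total = 70 + 80 + 40 + 300 + 400 = 890.
(Supply check: W1 ships 25; W2 ships 75; W3 ships 25.)

890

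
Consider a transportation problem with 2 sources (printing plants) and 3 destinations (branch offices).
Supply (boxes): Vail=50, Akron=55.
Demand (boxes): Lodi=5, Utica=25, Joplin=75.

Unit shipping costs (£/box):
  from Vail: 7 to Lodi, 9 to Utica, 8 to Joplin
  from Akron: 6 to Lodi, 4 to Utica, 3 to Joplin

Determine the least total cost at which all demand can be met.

585

Optimal allocation:
  Vail->Lodi: 5 × £7 = £35
  Vail->Utica: 25 × £9 = £225
  Vail->Joplin: 20 × £8 = £160
  Akron->Joplin: 55 × £3 = £165
Total = 35 + 225 + 160 + 165 = £585.
(Supply check: Vail ships 50; Akron ships 55.)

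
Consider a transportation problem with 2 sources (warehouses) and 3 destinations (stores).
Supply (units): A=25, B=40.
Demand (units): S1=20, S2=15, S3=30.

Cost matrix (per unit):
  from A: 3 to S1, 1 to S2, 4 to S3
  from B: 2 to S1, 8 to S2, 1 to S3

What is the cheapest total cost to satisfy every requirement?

A cheapest plan:
  A to S1: 10 units
  A to S2: 15 units
  B to S1: 10 units
  B to S3: 30 units
Total cost = 95.

95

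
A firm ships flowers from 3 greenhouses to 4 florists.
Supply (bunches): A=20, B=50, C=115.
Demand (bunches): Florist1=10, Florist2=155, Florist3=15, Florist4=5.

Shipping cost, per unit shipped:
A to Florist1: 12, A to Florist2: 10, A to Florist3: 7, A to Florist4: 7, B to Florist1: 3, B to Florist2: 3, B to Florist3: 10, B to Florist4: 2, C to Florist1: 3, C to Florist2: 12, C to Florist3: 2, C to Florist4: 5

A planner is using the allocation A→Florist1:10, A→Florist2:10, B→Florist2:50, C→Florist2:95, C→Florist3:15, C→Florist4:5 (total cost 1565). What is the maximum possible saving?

Current plan cost = 10·12 + 10·10 + 50·3 + 95·12 + 15·2 + 5·5 = 1565.
Optimal plan:
  A→Florist2: 20 × 10 = 200
  B→Florist2: 50 × 3 = 150
  C→Florist1: 10 × 3 = 30
  C→Florist2: 85 × 12 = 1020
  C→Florist3: 15 × 2 = 30
  C→Florist4: 5 × 5 = 25
Optimal cost = 1455.
Saving = 1565 − 1455 = 110.

110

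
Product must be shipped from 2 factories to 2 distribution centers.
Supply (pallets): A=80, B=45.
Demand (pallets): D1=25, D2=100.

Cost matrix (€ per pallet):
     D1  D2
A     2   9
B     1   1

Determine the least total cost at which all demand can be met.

An optimal shipping plan:
  A->D1: 25 pallets
  A->D2: 55 pallets
  B->D2: 45 pallets
Total cost = €590.

590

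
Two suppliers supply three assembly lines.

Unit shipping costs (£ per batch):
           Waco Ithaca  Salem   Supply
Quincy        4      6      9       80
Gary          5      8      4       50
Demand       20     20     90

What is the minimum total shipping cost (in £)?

760

An optimal shipping plan:
  Quincy–Waco: 20 × £4 = £80
  Quincy–Ithaca: 20 × £6 = £120
  Quincy–Salem: 40 × £9 = £360
  Gary–Salem: 50 × £4 = £200
Total = 80 + 120 + 360 + 200 = £760.
(Supply check: Quincy ships 80; Gary ships 50.)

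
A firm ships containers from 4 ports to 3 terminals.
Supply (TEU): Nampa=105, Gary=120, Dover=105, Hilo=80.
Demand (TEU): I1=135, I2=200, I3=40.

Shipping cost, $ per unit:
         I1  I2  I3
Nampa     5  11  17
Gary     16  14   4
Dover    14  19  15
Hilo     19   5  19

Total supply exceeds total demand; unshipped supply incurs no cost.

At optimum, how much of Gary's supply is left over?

Minimum-cost shipments:
  Nampa->I1: 105 × $5 = $525
  Gary->I2: 80 × $14 = $1120
  Gary->I3: 40 × $4 = $160
  Dover->I1: 30 × $14 = $420
  Dover->I2: 40 × $19 = $760
  Hilo->I2: 80 × $5 = $400
Total cost = $3385.
Gary ships 120 of its 120, leaving 0.

0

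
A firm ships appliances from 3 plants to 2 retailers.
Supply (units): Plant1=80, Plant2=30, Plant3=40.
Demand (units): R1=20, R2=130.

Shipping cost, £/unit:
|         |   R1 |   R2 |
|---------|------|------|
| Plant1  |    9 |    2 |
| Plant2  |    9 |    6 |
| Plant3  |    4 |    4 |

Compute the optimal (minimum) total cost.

Optimal allocation:
  Plant1–R2: 80 × £2 = £160
  Plant2–R2: 30 × £6 = £180
  Plant3–R1: 20 × £4 = £80
  Plant3–R2: 20 × £4 = £80
Total = 160 + 180 + 80 + 80 = £500.

500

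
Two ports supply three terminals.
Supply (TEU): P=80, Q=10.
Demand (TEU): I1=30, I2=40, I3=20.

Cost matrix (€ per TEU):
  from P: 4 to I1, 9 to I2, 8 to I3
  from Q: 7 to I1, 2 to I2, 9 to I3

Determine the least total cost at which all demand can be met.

One minimum-cost allocation:
  P to I1: 30 × €4 = €120
  P to I2: 30 × €9 = €270
  P to I3: 20 × €8 = €160
  Q to I2: 10 × €2 = €20
Total = 120 + 270 + 160 + 20 = €570.

570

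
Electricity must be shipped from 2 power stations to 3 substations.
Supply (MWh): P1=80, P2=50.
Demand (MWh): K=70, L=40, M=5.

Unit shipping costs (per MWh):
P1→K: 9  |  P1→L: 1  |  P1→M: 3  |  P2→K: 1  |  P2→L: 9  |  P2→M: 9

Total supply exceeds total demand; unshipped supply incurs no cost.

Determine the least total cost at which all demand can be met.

An optimal shipping plan:
  P1–K: 20 × 9 = 180
  P1–L: 40 × 1 = 40
  P1–M: 5 × 3 = 15
  P2–K: 50 × 1 = 50
Total = 180 + 40 + 15 + 50 = 285.
(Supply check: P1 ships 65; P2 ships 50.)

285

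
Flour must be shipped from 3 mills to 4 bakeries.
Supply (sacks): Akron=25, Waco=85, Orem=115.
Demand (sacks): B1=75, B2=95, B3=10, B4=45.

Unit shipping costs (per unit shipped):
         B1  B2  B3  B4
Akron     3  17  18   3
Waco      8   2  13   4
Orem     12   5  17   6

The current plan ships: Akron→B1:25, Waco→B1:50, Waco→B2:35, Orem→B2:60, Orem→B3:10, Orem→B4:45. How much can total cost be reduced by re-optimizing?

Current plan cost = 25·3 + 50·8 + 35·2 + 60·5 + 10·17 + 45·6 = 1285.
Optimal plan:
  Akron→B1: 25 × 3 = 75
  Waco→B1: 50 × 8 = 400
  Waco→B2: 25 × 2 = 50
  Waco→B3: 10 × 13 = 130
  Orem→B2: 70 × 5 = 350
  Orem→B4: 45 × 6 = 270
Optimal cost = 1275.
Saving = 1285 − 1275 = 10.

10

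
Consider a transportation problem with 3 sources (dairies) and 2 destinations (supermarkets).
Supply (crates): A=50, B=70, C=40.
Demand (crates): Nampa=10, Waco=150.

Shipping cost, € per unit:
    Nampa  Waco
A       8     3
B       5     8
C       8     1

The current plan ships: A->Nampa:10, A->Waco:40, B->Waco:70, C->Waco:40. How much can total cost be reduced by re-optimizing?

Current plan cost = 10·8 + 40·3 + 70·8 + 40·1 = €800.
Optimal plan:
  A–Waco: 50 × €3 = €150
  B–Nampa: 10 × €5 = €50
  B–Waco: 60 × €8 = €480
  C–Waco: 40 × €1 = €40
Optimal cost = €720.
Saving = 800 − 720 = €80.

80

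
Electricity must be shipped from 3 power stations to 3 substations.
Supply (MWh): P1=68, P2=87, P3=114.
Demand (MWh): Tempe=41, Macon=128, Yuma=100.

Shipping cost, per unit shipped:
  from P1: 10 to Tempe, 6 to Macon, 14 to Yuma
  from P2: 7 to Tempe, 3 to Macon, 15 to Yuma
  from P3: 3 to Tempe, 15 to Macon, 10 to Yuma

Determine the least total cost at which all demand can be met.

1738

One minimum-cost allocation:
  P1->Macon: 41 MWh
  P1->Yuma: 27 MWh
  P2->Macon: 87 MWh
  P3->Tempe: 41 MWh
  P3->Yuma: 73 MWh
Total cost = 1738.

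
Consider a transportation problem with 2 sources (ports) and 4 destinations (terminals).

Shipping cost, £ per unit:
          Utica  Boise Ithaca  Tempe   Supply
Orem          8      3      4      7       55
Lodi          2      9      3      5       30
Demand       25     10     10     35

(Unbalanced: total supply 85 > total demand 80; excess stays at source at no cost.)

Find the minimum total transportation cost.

An optimal shipping plan:
  Orem→Boise: 10 TEU
  Orem→Ithaca: 10 TEU
  Orem→Tempe: 30 TEU
  Lodi→Utica: 25 TEU
  Lodi→Tempe: 5 TEU
Total cost = £355.

355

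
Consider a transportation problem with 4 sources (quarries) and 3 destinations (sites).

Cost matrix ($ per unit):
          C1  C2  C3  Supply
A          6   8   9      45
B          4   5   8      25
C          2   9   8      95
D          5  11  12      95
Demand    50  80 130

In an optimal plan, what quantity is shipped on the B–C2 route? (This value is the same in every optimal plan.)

25

Optimal shipments:
  A→C2: 45 truckloads
  B→C2: 25 truckloads
  C→C3: 95 truckloads
  D→C1: 50 truckloads
  D→C2: 10 truckloads
  D→C3: 35 truckloads
Total cost = $2025.
So B→C2 carries 25 truckloads.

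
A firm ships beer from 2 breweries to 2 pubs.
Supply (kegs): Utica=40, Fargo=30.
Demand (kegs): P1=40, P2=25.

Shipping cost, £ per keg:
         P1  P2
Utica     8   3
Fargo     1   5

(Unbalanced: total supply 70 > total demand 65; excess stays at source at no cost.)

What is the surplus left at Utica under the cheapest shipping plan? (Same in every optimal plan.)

5

An optimal plan:
  Utica–P1: 10 kegs
  Utica–P2: 25 kegs
  Fargo–P1: 30 kegs
Total cost = £185.
Utica ships 35 of its 40, leaving 5.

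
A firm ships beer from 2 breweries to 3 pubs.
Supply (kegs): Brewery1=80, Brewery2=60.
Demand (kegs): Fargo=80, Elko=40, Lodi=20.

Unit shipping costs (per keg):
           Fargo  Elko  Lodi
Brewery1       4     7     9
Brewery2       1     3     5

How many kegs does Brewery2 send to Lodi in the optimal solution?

20

Solving gives:
  Brewery1–Fargo: 80 × 4 = 320
  Brewery2–Elko: 40 × 3 = 120
  Brewery2–Lodi: 20 × 5 = 100
Total cost = 540.
So Brewery2→Lodi carries 20 kegs.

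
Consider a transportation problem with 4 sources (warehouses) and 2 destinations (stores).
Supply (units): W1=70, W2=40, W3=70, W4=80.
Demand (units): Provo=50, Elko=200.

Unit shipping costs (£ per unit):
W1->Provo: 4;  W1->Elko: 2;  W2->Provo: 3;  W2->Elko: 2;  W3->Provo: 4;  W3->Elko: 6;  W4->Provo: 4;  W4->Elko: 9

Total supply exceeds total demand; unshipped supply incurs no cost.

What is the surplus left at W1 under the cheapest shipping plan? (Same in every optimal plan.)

Minimum-cost shipments:
  W1 to Elko: 70 × £2 = £140
  W2 to Elko: 40 × £2 = £80
  W3 to Elko: 70 × £6 = £420
  W4 to Provo: 50 × £4 = £200
  W4 to Elko: 20 × £9 = £180
Total cost = £1020.
W1 ships 70 of its 70, leaving 0.

0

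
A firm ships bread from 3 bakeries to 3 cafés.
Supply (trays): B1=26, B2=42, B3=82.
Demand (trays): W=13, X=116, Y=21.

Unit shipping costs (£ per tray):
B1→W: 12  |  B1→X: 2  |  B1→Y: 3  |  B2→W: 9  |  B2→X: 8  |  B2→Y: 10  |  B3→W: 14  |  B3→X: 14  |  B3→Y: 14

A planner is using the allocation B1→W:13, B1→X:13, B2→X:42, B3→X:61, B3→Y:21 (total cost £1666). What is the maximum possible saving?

130

Current plan cost = 13·12 + 13·2 + 42·8 + 61·14 + 21·14 = £1666.
Optimal plan:
  B1->X: 26 × £2 = £52
  B2->X: 42 × £8 = £336
  B3->W: 13 × £14 = £182
  B3->X: 48 × £14 = £672
  B3->Y: 21 × £14 = £294
Optimal cost = £1536.
Saving = 1666 − 1536 = £130.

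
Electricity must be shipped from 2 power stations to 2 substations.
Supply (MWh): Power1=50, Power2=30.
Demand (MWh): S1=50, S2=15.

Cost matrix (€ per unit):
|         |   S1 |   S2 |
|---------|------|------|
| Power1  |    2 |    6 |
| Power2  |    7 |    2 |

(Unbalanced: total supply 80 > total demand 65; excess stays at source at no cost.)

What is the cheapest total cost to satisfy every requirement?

An optimal shipping plan:
  Power1->S1: 50 MWh
  Power2->S2: 15 MWh
Total cost = €130.
(Supply check: Power1 ships 50; Power2 ships 15.)

130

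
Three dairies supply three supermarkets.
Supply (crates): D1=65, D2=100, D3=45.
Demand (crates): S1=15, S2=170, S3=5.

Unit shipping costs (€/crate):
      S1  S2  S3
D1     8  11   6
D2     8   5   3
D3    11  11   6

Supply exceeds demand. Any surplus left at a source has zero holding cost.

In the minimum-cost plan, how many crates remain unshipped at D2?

Minimum-cost shipments:
  D1 to S1: 15 × €8 = €120
  D1 to S2: 50 × €11 = €550
  D2 to S2: 100 × €5 = €500
  D3 to S2: 20 × €11 = €220
  D3 to S3: 5 × €6 = €30
Total cost = €1420.
D2 ships 100 of its 100, leaving 0.

0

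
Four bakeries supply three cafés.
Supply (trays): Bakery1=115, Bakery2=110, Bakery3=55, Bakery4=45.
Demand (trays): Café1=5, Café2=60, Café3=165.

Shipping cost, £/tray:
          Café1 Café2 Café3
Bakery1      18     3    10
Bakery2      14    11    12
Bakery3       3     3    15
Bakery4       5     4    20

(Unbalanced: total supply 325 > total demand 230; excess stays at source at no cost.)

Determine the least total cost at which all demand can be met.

One minimum-cost allocation:
  Bakery1->Café3: 115 trays
  Bakery2->Café3: 50 trays
  Bakery3->Café1: 5 trays
  Bakery3->Café2: 50 trays
  Bakery4->Café2: 10 trays
Total cost = £1955.
(Supply check: Bakery1 ships 115; Bakery2 ships 50; Bakery3 ships 55; Bakery4 ships 10.)

1955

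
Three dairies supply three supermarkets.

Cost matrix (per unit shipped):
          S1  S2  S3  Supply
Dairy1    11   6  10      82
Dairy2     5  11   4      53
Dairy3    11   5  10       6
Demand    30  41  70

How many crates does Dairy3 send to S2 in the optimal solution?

6

Solving gives:
  Dairy1→S2: 35 × 6 = 210
  Dairy1→S3: 47 × 10 = 470
  Dairy2→S1: 30 × 5 = 150
  Dairy2→S3: 23 × 4 = 92
  Dairy3→S2: 6 × 5 = 30
Total cost = 952.
So Dairy3→S2 carries 6 crates.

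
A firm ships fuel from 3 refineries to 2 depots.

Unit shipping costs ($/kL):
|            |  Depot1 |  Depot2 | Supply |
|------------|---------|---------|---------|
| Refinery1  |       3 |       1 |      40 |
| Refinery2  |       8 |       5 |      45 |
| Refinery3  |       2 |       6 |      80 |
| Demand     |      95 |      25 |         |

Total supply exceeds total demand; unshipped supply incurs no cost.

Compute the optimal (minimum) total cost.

A cheapest plan:
  Refinery1 to Depot1: 15 × $3 = $45
  Refinery1 to Depot2: 25 × $1 = $25
  Refinery3 to Depot1: 80 × $2 = $160
Total = 45 + 25 + 160 = $230.
(Supply check: Refinery1 ships 40; Refinery2 ships 0; Refinery3 ships 80.)

230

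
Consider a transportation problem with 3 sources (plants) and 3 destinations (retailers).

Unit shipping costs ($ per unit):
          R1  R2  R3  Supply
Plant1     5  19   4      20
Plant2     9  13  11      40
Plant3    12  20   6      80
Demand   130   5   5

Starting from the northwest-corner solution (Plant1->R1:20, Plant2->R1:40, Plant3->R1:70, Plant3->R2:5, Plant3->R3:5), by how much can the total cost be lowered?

Current plan cost = 20·5 + 40·9 + 70·12 + 5·20 + 5·6 = $1430.
Optimal plan:
  Plant1 to R1: 20 × $5 = $100
  Plant2 to R1: 35 × $9 = $315
  Plant2 to R2: 5 × $13 = $65
  Plant3 to R1: 75 × $12 = $900
  Plant3 to R3: 5 × $6 = $30
Optimal cost = $1410.
Saving = 1430 − 1410 = $20.

20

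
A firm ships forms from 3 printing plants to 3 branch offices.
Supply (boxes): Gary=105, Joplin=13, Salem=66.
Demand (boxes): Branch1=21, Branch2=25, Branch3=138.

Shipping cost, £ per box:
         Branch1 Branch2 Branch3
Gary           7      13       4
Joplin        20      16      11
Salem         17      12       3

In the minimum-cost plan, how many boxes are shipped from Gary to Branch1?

21

The minimum-cost plan:
  Gary->Branch1: 21 × £7 = £147
  Gary->Branch2: 12 × £13 = £156
  Gary->Branch3: 72 × £4 = £288
  Joplin->Branch2: 13 × £16 = £208
  Salem->Branch3: 66 × £3 = £198
Total cost = £997.
So Gary→Branch1 carries 21 boxes.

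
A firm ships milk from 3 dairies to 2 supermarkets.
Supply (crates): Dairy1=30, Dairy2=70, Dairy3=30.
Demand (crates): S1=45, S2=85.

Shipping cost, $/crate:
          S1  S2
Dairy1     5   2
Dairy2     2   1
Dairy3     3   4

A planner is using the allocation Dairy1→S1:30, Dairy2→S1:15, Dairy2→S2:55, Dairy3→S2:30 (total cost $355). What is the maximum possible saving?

Current plan cost = 30·5 + 15·2 + 55·1 + 30·4 = $355.
Optimal plan:
  Dairy1->S2: 30 × $2 = $60
  Dairy2->S1: 15 × $2 = $30
  Dairy2->S2: 55 × $1 = $55
  Dairy3->S1: 30 × $3 = $90
Optimal cost = $235.
Saving = 355 − 235 = $120.

120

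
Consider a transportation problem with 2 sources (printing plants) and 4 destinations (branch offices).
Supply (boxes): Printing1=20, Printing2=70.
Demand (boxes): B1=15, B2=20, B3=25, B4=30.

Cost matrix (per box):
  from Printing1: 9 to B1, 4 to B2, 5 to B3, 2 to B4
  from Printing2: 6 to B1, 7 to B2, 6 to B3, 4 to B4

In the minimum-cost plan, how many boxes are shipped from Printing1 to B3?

The minimum-cost plan:
  Printing1→B2: 20 boxes
  Printing2→B1: 15 boxes
  Printing2→B3: 25 boxes
  Printing2→B4: 30 boxes
Total cost = 440.
The route Printing1→B3 is not used.

0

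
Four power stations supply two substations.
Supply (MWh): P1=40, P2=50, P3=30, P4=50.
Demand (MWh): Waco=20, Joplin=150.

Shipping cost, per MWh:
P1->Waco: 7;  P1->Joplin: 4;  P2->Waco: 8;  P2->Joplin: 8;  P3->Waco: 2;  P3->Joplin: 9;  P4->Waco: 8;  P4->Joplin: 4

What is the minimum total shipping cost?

890

An optimal shipping plan:
  P1 to Joplin: 40 MWh
  P2 to Joplin: 50 MWh
  P3 to Waco: 20 MWh
  P3 to Joplin: 10 MWh
  P4 to Joplin: 50 MWh
Total cost = 890.
(Supply check: P1 ships 40; P2 ships 50; P3 ships 30; P4 ships 50.)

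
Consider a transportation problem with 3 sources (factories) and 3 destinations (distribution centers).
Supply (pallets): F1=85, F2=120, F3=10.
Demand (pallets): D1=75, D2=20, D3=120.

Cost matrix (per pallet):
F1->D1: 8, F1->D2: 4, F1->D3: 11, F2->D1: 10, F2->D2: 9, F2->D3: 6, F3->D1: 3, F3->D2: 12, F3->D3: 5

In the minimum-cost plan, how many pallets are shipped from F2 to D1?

0

Optimal shipments:
  F1 to D1: 65 × 8 = 520
  F1 to D2: 20 × 4 = 80
  F2 to D3: 120 × 6 = 720
  F3 to D1: 10 × 3 = 30
Total cost = 1350.
The route F2→D1 is not used.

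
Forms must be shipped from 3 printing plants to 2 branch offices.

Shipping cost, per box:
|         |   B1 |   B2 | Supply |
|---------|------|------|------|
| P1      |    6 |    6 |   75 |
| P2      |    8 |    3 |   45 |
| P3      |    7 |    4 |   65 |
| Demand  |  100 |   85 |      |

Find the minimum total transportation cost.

Optimal allocation:
  P1 to B1: 75 × 6 = 450
  P2 to B2: 45 × 3 = 135
  P3 to B1: 25 × 7 = 175
  P3 to B2: 40 × 4 = 160
Total = 450 + 135 + 175 + 160 = 920.

920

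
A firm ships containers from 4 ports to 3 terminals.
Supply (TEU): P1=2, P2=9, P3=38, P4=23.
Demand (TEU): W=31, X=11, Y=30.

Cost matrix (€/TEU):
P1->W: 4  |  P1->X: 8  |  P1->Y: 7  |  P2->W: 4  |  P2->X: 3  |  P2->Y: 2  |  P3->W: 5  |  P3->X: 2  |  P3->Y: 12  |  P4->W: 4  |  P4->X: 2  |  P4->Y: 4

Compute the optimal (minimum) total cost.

275

One minimum-cost allocation:
  P1 to W: 2 × €4 = €8
  P2 to Y: 9 × €2 = €18
  P3 to W: 27 × €5 = €135
  P3 to X: 11 × €2 = €22
  P4 to W: 2 × €4 = €8
  P4 to Y: 21 × €4 = €84
Total = 8 + 18 + 135 + 22 + 8 + 84 = €275.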